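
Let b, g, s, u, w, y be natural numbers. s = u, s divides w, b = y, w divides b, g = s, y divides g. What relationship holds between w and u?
w = u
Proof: Because b = y and w divides b, w divides y. Since y divides g, w divides g. g = s, so w divides s. Since s divides w, w = s. s = u, so w = u.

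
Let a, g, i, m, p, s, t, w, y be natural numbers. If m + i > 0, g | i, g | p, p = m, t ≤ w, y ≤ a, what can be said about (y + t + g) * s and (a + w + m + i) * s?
(y + t + g) * s ≤ (a + w + m + i) * s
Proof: y ≤ a and t ≤ w, thus y + t ≤ a + w. p = m and g | p, so g | m. Because g | i, g | m + i. Because m + i > 0, g ≤ m + i. Since y + t ≤ a + w, y + t + g ≤ a + w + m + i. Then (y + t + g) * s ≤ (a + w + m + i) * s.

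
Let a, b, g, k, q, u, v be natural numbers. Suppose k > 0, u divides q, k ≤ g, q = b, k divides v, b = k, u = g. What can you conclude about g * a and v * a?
g * a divides v * a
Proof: From q = b and b = k, q = k. Because u = g and u divides q, g divides q. Since q = k, g divides k. Since k > 0, g ≤ k. Since k ≤ g, k = g. Since k divides v, g divides v. Then g * a divides v * a.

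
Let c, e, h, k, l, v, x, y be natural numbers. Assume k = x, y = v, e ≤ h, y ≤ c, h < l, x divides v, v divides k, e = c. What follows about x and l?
x < l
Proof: From k = x and v divides k, v divides x. x divides v, so v = x. Because y = v, y = x. Because e ≤ h and h < l, e < l. e = c, so c < l. y ≤ c, so y < l. y = x, so x < l.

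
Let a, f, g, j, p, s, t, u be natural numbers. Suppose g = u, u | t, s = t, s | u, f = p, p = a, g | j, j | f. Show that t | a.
s = t and s | u, therefore t | u. Since u | t, u = t. Since g = u, g = t. f = p and p = a, so f = a. From g | j and j | f, g | f. f = a, so g | a. g = t, so t | a.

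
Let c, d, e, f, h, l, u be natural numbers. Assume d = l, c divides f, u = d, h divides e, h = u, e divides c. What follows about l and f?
l divides f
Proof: Since h = u and u = d, h = d. d = l, so h = l. h divides e and e divides c, so h divides c. Since c divides f, h divides f. h = l, so l divides f.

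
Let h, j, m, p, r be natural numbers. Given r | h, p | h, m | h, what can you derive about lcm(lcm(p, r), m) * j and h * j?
lcm(lcm(p, r), m) * j | h * j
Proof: p | h and r | h, hence lcm(p, r) | h. Since m | h, lcm(lcm(p, r), m) | h. Then lcm(lcm(p, r), m) * j | h * j.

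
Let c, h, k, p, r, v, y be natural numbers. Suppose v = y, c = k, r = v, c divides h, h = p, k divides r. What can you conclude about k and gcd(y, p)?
k divides gcd(y, p)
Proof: From r = v and v = y, r = y. Since k divides r, k divides y. Because c = k and c divides h, k divides h. Because h = p, k divides p. k divides y, so k divides gcd(y, p).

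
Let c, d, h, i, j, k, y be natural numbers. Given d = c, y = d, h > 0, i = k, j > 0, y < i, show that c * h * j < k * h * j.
y = d and d = c, so y = c. y < i, so c < i. Since i = k, c < k. Using h > 0, by multiplying by a positive, c * h < k * h. Since j > 0, by multiplying by a positive, c * h * j < k * h * j.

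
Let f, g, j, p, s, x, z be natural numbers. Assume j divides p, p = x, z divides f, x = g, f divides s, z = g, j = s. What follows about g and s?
g = s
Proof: z divides f and f divides s, therefore z divides s. From z = g, g divides s. p = x and x = g, thus p = g. j = s and j divides p, thus s divides p. Since p = g, s divides g. Since g divides s, g = s.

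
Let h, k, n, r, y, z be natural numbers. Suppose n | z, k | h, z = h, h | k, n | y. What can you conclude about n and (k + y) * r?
n | (k + y) * r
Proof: From h | k and k | h, h = k. From z = h and n | z, n | h. Since h = k, n | k. Since n | y, n | k + y. Then n | (k + y) * r.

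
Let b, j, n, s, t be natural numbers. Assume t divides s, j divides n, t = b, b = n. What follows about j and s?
j divides s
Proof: t = b and b = n, therefore t = n. t divides s, so n divides s. Since j divides n, j divides s.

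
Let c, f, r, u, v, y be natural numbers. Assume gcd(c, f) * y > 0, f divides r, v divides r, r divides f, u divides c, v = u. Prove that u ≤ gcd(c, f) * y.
Since r divides f and f divides r, r = f. Since v = u and v divides r, u divides r. r = f, so u divides f. Since u divides c, u divides gcd(c, f). Then u divides gcd(c, f) * y. Since gcd(c, f) * y > 0, u ≤ gcd(c, f) * y.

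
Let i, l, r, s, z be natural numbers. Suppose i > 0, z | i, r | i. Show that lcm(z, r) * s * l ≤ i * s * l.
z | i and r | i, thus lcm(z, r) | i. Because i > 0, lcm(z, r) ≤ i. Then lcm(z, r) * s ≤ i * s. Then lcm(z, r) * s * l ≤ i * s * l.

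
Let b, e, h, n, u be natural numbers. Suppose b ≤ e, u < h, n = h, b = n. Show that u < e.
b = n and n = h, thus b = h. b ≤ e, so h ≤ e. u < h, so u < e.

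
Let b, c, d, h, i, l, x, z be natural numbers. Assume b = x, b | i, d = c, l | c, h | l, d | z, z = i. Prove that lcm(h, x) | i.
d = c and d | z, therefore c | z. l | c, so l | z. Since z = i, l | i. Since h | l, h | i. From b = x and b | i, x | i. h | i, so lcm(h, x) | i.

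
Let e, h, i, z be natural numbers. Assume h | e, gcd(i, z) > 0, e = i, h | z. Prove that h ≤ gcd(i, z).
e = i and h | e, hence h | i. From h | z, h | gcd(i, z). Since gcd(i, z) > 0, h ≤ gcd(i, z).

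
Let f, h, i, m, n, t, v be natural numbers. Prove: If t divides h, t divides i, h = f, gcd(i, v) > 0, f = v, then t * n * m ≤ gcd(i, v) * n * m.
h = f and t divides h, so t divides f. Since f = v, t divides v. Because t divides i, t divides gcd(i, v). gcd(i, v) > 0, so t ≤ gcd(i, v). By multiplying by a non-negative, t * n ≤ gcd(i, v) * n. By multiplying by a non-negative, t * n * m ≤ gcd(i, v) * n * m.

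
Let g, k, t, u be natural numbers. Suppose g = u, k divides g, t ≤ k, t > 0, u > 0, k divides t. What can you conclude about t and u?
t ≤ u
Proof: k divides t and t > 0, therefore k ≤ t. t ≤ k, so k = t. Since g = u and k divides g, k divides u. u > 0, so k ≤ u. Since k = t, t ≤ u.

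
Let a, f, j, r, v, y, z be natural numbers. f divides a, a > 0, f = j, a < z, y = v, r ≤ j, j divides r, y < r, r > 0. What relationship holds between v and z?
v < z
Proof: Since j divides r and r > 0, j ≤ r. r ≤ j, so r = j. Because y = v and y < r, v < r. Because r = j, v < j. Since f divides a and a > 0, f ≤ a. Since a < z, f < z. f = j, so j < z. Since v < j, v < z.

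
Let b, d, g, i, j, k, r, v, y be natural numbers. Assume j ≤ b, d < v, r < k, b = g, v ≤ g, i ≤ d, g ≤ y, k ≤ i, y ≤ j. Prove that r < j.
g ≤ y and y ≤ j, therefore g ≤ j. Since b = g and j ≤ b, j ≤ g. From g ≤ j, g = j. r < k and k ≤ i, hence r < i. d < v and v ≤ g, hence d < g. i ≤ d, so i < g. r < i, so r < g. Since g = j, r < j.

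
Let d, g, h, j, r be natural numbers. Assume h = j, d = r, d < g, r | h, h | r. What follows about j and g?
j < g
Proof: r | h and h | r, hence r = h. Since d = r, d = h. h = j, so d = j. d < g, so j < g.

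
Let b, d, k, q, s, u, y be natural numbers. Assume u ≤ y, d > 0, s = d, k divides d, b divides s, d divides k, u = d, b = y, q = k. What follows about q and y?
q = y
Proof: k divides d and d divides k, therefore k = d. q = k, so q = d. u = d and u ≤ y, therefore d ≤ y. Since b = y and b divides s, y divides s. Since s = d, y divides d. d > 0, so y ≤ d. Since d ≤ y, d = y. From q = d, q = y.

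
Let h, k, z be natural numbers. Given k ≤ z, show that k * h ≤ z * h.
k ≤ z. By multiplying by a non-negative, k * h ≤ z * h.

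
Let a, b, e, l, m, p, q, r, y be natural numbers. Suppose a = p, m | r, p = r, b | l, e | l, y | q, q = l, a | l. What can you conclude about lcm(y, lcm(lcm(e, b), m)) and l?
lcm(y, lcm(lcm(e, b), m)) | l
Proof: q = l and y | q, hence y | l. From e | l and b | l, lcm(e, b) | l. Since a = p and p = r, a = r. Since a | l, r | l. Since m | r, m | l. lcm(e, b) | l, so lcm(lcm(e, b), m) | l. From y | l, lcm(y, lcm(lcm(e, b), m)) | l.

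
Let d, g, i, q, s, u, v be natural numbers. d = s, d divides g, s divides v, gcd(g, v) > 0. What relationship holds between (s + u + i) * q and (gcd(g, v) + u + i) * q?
(s + u + i) * q ≤ (gcd(g, v) + u + i) * q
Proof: Because d = s and d divides g, s divides g. Since s divides v, s divides gcd(g, v). gcd(g, v) > 0, so s ≤ gcd(g, v). Then s + u ≤ gcd(g, v) + u. Then s + u + i ≤ gcd(g, v) + u + i. By multiplying by a non-negative, (s + u + i) * q ≤ (gcd(g, v) + u + i) * q.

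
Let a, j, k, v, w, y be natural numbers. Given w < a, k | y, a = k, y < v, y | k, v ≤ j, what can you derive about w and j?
w < j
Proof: a = k and w < a, therefore w < k. y | k and k | y, thus y = k. y < v and v ≤ j, hence y < j. Since y = k, k < j. w < k, so w < j.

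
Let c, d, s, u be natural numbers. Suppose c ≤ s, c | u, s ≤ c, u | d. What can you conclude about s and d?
s | d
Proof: Since c ≤ s and s ≤ c, c = s. c | u and u | d, therefore c | d. Since c = s, s | d.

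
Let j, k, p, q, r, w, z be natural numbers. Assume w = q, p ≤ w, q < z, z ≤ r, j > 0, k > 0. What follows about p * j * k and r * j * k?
p * j * k < r * j * k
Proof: Since w = q and p ≤ w, p ≤ q. Since q < z and z ≤ r, q < r. p ≤ q, so p < r. Since j > 0, p * j < r * j. k > 0, so p * j * k < r * j * k.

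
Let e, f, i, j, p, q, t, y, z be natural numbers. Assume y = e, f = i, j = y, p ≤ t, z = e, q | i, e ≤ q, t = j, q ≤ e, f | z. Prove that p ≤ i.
t = j and j = y, so t = y. Since y = e, t = e. q ≤ e and e ≤ q, so q = e. q | i, so e | i. Since z = e and f | z, f | e. f = i, so i | e. e | i, so e = i. Since t = e, t = i. Since p ≤ t, p ≤ i.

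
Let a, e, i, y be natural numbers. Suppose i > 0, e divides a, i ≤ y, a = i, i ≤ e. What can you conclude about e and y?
e ≤ y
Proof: From a = i and e divides a, e divides i. Since i > 0, e ≤ i. i ≤ e, so i = e. Because i ≤ y, e ≤ y.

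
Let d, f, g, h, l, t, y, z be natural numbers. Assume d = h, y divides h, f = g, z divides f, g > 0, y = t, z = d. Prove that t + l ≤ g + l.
Because z = d and d = h, z = h. Since z divides f, h divides f. From y divides h, y divides f. Since f = g, y divides g. g > 0, so y ≤ g. Since y = t, t ≤ g. Then t + l ≤ g + l.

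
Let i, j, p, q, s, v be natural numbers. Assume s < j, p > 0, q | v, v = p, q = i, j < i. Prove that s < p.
Since s < j and j < i, s < i. v = p and q | v, thus q | p. q = i, so i | p. p > 0, so i ≤ p. Since s < i, s < p.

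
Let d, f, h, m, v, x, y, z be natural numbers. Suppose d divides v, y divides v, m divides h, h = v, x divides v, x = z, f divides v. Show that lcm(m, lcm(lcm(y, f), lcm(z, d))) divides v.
Since h = v and m divides h, m divides v. Since y divides v and f divides v, lcm(y, f) divides v. x = z and x divides v, hence z divides v. d divides v, so lcm(z, d) divides v. From lcm(y, f) divides v, lcm(lcm(y, f), lcm(z, d)) divides v. Since m divides v, lcm(m, lcm(lcm(y, f), lcm(z, d))) divides v.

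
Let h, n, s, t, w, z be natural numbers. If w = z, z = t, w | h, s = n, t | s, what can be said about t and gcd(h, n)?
t | gcd(h, n)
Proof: w = z and z = t, therefore w = t. w | h, so t | h. Because s = n and t | s, t | n. Since t | h, t | gcd(h, n).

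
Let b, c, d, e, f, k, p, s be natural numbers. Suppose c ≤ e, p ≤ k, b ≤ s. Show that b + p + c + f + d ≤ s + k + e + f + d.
From b ≤ s and p ≤ k, b + p ≤ s + k. c ≤ e, therefore c + f ≤ e + f. From b + p ≤ s + k, b + p + c + f ≤ s + k + e + f. Then b + p + c + f + d ≤ s + k + e + f + d.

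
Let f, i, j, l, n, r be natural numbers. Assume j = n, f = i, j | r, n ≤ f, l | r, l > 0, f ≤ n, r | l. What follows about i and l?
i ≤ l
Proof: n ≤ f and f ≤ n, so n = f. j = n, so j = f. f = i, so j = i. r | l and l | r, therefore r = l. Since j | r, j | l. Since l > 0, j ≤ l. j = i, so i ≤ l.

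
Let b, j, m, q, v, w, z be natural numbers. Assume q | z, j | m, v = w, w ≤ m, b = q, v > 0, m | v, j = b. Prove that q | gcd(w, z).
Since m | v and v > 0, m ≤ v. Since v = w, m ≤ w. Since w ≤ m, m = w. Because j = b and b = q, j = q. j | m, so q | m. m = w, so q | w. q | z, so q | gcd(w, z).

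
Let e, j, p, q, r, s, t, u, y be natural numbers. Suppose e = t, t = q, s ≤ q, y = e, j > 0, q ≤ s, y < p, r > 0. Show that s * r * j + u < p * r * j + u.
From q ≤ s and s ≤ q, q = s. Since t = q, t = s. y = e and e = t, so y = t. Since y < p, t < p. Since t = s, s < p. Combining with r > 0, by multiplying by a positive, s * r < p * r. Using j > 0 and multiplying by a positive, s * r * j < p * r * j. Then s * r * j + u < p * r * j + u.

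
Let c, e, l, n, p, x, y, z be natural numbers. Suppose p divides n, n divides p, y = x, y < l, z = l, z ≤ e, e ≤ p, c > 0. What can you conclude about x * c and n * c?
x * c < n * c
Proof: From p divides n and n divides p, p = n. From y = x and y < l, x < l. From z ≤ e and e ≤ p, z ≤ p. z = l, so l ≤ p. x < l, so x < p. Since p = n, x < n. Because c > 0, by multiplying by a positive, x * c < n * c.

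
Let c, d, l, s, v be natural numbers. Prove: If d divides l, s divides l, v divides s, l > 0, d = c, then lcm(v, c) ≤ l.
v divides s and s divides l, so v divides l. Since d = c and d divides l, c divides l. v divides l, so lcm(v, c) divides l. Since l > 0, lcm(v, c) ≤ l.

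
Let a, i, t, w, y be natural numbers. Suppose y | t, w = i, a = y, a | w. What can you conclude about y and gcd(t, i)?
y | gcd(t, i)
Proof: Because a = y and a | w, y | w. w = i, so y | i. Since y | t, y | gcd(t, i).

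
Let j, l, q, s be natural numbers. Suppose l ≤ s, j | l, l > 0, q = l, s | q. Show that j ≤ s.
q = l and s | q, so s | l. Since l > 0, s ≤ l. l ≤ s, so l = s. j | l and l > 0, therefore j ≤ l. l = s, so j ≤ s.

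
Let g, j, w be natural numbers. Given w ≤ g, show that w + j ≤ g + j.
w ≤ g. By adding to both sides, w + j ≤ g + j.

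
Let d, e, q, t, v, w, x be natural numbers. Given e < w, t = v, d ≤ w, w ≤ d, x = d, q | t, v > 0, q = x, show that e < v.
q = x and x = d, hence q = d. Since d ≤ w and w ≤ d, d = w. q = d, so q = w. Because t = v and q | t, q | v. q = w, so w | v. Because v > 0, w ≤ v. e < w, so e < v.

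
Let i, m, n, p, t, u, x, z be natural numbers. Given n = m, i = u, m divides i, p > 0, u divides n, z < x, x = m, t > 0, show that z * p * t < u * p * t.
Since i = u and m divides i, m divides u. Since n = m and u divides n, u divides m. Since m divides u, m = u. x = m, so x = u. z < x, so z < u. Since p > 0, by multiplying by a positive, z * p < u * p. Combined with t > 0, by multiplying by a positive, z * p * t < u * p * t.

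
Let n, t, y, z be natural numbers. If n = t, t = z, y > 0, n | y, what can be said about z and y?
z ≤ y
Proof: Since n = t and n | y, t | y. y > 0, so t ≤ y. Since t = z, z ≤ y.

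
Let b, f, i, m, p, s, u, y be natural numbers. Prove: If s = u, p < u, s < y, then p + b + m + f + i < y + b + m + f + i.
Since s = u and s < y, u < y. Because p < u, p < y. Then p + b < y + b. Then p + b + m < y + b + m. Then p + b + m + f < y + b + m + f. Then p + b + m + f + i < y + b + m + f + i.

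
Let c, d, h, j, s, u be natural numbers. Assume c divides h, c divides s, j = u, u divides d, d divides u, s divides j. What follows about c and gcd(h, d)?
c divides gcd(h, d)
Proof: Since u divides d and d divides u, u = d. j = u, so j = d. Since s divides j, s divides d. Since c divides s, c divides d. From c divides h, c divides gcd(h, d).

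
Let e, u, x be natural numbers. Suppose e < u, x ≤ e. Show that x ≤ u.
x ≤ e and e < u, so x < u. Then x ≤ u.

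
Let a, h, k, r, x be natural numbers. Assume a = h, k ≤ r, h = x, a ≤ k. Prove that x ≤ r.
Because a = h and h = x, a = x. Because a ≤ k and k ≤ r, a ≤ r. a = x, so x ≤ r.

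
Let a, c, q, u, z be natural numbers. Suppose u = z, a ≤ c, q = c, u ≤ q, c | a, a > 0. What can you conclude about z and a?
z ≤ a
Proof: Because c | a and a > 0, c ≤ a. From a ≤ c, c = a. q = c, so q = a. u = z and u ≤ q, thus z ≤ q. Since q = a, z ≤ a.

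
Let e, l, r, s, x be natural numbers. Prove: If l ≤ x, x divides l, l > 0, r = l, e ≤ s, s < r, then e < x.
From x divides l and l > 0, x ≤ l. l ≤ x, so l = x. Since e ≤ s and s < r, e < r. r = l, so e < l. Since l = x, e < x.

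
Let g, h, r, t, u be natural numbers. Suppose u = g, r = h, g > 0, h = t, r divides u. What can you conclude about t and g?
t ≤ g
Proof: r = h and h = t, therefore r = t. u = g and r divides u, so r divides g. g > 0, so r ≤ g. From r = t, t ≤ g.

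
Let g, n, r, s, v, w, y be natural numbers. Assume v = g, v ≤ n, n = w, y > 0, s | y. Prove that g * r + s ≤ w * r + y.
v = g and v ≤ n, so g ≤ n. Because n = w, g ≤ w. Then g * r ≤ w * r. s | y and y > 0, so s ≤ y. Since g * r ≤ w * r, g * r + s ≤ w * r + y.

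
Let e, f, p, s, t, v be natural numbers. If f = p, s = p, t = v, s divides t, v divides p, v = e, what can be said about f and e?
f = e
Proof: t = v and s divides t, hence s divides v. Since s = p, p divides v. Since v divides p, p = v. f = p, so f = v. v = e, so f = e.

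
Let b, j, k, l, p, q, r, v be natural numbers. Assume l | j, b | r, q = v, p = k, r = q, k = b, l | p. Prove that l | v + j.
p = k and k = b, therefore p = b. l | p, so l | b. From r = q and b | r, b | q. Because q = v, b | v. l | b, so l | v. l | j, so l | v + j.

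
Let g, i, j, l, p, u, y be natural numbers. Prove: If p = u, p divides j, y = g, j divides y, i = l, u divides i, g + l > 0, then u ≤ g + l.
p = u and p divides j, thus u divides j. From y = g and j divides y, j divides g. From u divides j, u divides g. i = l and u divides i, so u divides l. Since u divides g, u divides g + l. Because g + l > 0, u ≤ g + l.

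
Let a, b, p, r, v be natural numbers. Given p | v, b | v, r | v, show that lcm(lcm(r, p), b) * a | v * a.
Because r | v and p | v, lcm(r, p) | v. Because b | v, lcm(lcm(r, p), b) | v. Then lcm(lcm(r, p), b) * a | v * a.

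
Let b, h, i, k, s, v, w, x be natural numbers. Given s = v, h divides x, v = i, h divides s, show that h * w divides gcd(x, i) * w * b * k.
Because s = v and v = i, s = i. Since h divides s, h divides i. h divides x, so h divides gcd(x, i). Then h * w divides gcd(x, i) * w. Then h * w divides gcd(x, i) * w * b. Then h * w divides gcd(x, i) * w * b * k.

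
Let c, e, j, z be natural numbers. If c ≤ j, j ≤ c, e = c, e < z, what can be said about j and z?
j < z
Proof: c ≤ j and j ≤ c, thus c = j. e = c and e < z, therefore c < z. Since c = j, j < z.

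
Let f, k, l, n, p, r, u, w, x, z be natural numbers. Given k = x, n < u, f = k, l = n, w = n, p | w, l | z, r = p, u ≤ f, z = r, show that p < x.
z = r and r = p, hence z = p. Because l = n and l | z, n | z. Since z = p, n | p. Since w = n and p | w, p | n. Since n | p, n = p. f = k and k = x, hence f = x. n < u and u ≤ f, therefore n < f. Since f = x, n < x. n = p, so p < x.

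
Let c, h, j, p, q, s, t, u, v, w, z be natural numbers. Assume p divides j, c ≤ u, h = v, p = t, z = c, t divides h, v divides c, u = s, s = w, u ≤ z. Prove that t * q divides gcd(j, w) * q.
Since p = t and p divides j, t divides j. Because u = s and s = w, u = w. z = c and u ≤ z, hence u ≤ c. c ≤ u, so c = u. From h = v and t divides h, t divides v. v divides c, so t divides c. c = u, so t divides u. Since u = w, t divides w. t divides j, so t divides gcd(j, w). Then t * q divides gcd(j, w) * q.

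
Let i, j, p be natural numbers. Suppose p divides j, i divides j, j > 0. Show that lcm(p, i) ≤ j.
Since p divides j and i divides j, lcm(p, i) divides j. Since j > 0, lcm(p, i) ≤ j.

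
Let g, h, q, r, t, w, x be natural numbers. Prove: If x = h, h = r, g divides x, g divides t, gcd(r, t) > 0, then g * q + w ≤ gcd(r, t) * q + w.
x = h and h = r, so x = r. g divides x, so g divides r. g divides t, so g divides gcd(r, t). gcd(r, t) > 0, so g ≤ gcd(r, t). By multiplying by a non-negative, g * q ≤ gcd(r, t) * q. Then g * q + w ≤ gcd(r, t) * q + w.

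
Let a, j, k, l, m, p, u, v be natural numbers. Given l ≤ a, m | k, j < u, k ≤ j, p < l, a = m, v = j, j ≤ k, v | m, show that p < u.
Since k ≤ j and j ≤ k, k = j. m | k, so m | j. v = j and v | m, therefore j | m. m | j, so m = j. a = m, so a = j. l ≤ a, so l ≤ j. Since p < l, p < j. Since j < u, p < u.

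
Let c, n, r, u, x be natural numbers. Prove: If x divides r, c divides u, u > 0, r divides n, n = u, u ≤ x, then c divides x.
n = u and r divides n, thus r divides u. Since x divides r, x divides u. Since u > 0, x ≤ u. Since u ≤ x, u = x. c divides u, so c divides x.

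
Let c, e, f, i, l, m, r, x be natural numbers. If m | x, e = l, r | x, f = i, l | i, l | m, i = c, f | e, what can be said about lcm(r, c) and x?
lcm(r, c) | x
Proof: e = l and f | e, hence f | l. f = i, so i | l. Since l | i, l = i. i = c, so l = c. Because l | m and m | x, l | x. Because l = c, c | x. Since r | x, lcm(r, c) | x.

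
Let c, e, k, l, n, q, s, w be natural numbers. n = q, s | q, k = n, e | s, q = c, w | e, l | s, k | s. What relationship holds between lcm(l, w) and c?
lcm(l, w) | c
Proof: k = n and n = q, so k = q. Since k | s, q | s. s | q, so s = q. q = c, so s = c. Because w | e and e | s, w | s. Since l | s, lcm(l, w) | s. s = c, so lcm(l, w) | c.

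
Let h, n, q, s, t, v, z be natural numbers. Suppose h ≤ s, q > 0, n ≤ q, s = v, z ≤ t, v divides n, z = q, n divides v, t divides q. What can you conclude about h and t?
h ≤ t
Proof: v divides n and n divides v, so v = n. s = v, so s = n. h ≤ s, so h ≤ n. From z = q and z ≤ t, q ≤ t. Because t divides q and q > 0, t ≤ q. q ≤ t, so q = t. n ≤ q, so n ≤ t. h ≤ n, so h ≤ t.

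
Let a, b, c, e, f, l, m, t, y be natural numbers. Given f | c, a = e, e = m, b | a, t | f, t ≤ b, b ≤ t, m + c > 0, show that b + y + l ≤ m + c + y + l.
a = e and e = m, so a = m. b | a, so b | m. t ≤ b and b ≤ t, therefore t = b. Because t | f and f | c, t | c. t = b, so b | c. Since b | m, b | m + c. m + c > 0, so b ≤ m + c. Then b + y ≤ m + c + y. Then b + y + l ≤ m + c + y + l.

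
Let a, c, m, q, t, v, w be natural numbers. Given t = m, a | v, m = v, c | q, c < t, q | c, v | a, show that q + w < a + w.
t = m and m = v, hence t = v. Since v | a and a | v, v = a. t = v, so t = a. c | q and q | c, thus c = q. c < t, so q < t. t = a, so q < a. Then q + w < a + w.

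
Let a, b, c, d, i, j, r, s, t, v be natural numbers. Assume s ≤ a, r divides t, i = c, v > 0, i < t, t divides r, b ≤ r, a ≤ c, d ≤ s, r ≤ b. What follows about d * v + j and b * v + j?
d * v + j < b * v + j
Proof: d ≤ s and s ≤ a, hence d ≤ a. Since a ≤ c, d ≤ c. t divides r and r divides t, thus t = r. r ≤ b and b ≤ r, so r = b. Because t = r, t = b. i = c and i < t, therefore c < t. t = b, so c < b. d ≤ c, so d < b. Combined with v > 0, by multiplying by a positive, d * v < b * v. Then d * v + j < b * v + j.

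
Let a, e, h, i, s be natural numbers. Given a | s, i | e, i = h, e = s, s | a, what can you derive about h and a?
h | a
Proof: From s | a and a | s, s = a. e = s and i | e, so i | s. Because i = h, h | s. Since s = a, h | a.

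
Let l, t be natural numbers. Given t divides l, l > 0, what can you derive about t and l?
t ≤ l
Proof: t divides l and l > 0. By divisors are at most what they divide, t ≤ l.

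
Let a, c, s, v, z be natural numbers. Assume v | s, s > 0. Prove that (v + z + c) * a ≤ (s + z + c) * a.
v | s and s > 0, hence v ≤ s. Then v + z ≤ s + z. Then v + z + c ≤ s + z + c. Then (v + z + c) * a ≤ (s + z + c) * a.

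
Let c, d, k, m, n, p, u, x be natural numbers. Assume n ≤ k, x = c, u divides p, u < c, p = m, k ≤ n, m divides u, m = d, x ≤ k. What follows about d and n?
d < n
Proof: p = m and u divides p, therefore u divides m. m divides u, so u = m. m = d, so u = d. k ≤ n and n ≤ k, thus k = n. x = c and x ≤ k, thus c ≤ k. k = n, so c ≤ n. From u < c, u < n. u = d, so d < n.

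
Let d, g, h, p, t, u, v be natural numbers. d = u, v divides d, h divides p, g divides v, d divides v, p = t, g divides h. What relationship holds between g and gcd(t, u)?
g divides gcd(t, u)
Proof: g divides h and h divides p, therefore g divides p. p = t, so g divides t. v divides d and d divides v, hence v = d. d = u, so v = u. g divides v, so g divides u. g divides t, so g divides gcd(t, u).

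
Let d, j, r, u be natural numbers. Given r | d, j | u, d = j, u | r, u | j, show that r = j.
d = j and r | d, therefore r | j. Since u | j and j | u, u = j. Since u | r, j | r. Because r | j, r = j.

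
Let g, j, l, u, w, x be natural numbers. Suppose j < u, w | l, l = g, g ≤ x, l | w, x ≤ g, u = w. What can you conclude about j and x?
j < x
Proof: g ≤ x and x ≤ g, hence g = x. l = g, so l = x. From w | l and l | w, w = l. Since u = w, u = l. From j < u, j < l. l = x, so j < x.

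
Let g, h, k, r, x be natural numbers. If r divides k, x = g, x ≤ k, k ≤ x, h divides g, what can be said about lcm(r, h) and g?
lcm(r, h) divides g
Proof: k ≤ x and x ≤ k, thus k = x. Since x = g, k = g. r divides k, so r divides g. h divides g, so lcm(r, h) divides g.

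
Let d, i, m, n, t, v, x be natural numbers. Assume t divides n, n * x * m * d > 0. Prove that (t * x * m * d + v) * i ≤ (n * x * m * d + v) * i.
t divides n, thus t * x divides n * x. Then t * x * m divides n * x * m. Then t * x * m * d divides n * x * m * d. n * x * m * d > 0, so t * x * m * d ≤ n * x * m * d. Then t * x * m * d + v ≤ n * x * m * d + v. By multiplying by a non-negative, (t * x * m * d + v) * i ≤ (n * x * m * d + v) * i.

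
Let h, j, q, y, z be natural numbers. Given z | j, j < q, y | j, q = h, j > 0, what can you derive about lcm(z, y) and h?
lcm(z, y) < h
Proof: z | j and y | j, thus lcm(z, y) | j. Since j > 0, lcm(z, y) ≤ j. Since q = h and j < q, j < h. lcm(z, y) ≤ j, so lcm(z, y) < h.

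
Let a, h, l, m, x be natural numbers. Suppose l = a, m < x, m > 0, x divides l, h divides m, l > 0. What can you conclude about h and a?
h < a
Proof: h divides m and m > 0, so h ≤ m. m < x, so h < x. x divides l and l > 0, so x ≤ l. l = a, so x ≤ a. h < x, so h < a.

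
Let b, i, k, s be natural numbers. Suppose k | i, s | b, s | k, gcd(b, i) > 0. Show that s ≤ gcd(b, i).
From s | k and k | i, s | i. Since s | b, s | gcd(b, i). Since gcd(b, i) > 0, s ≤ gcd(b, i).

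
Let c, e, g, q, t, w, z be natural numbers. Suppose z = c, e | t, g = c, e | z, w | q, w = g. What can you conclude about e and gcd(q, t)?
e | gcd(q, t)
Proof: z = c and e | z, hence e | c. w = g and w | q, therefore g | q. Because g = c, c | q. e | c, so e | q. Since e | t, e | gcd(q, t).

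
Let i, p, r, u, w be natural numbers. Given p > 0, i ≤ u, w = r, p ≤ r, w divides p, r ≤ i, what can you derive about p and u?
p ≤ u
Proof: Since w = r and w divides p, r divides p. p > 0, so r ≤ p. p ≤ r, so r = p. Because r ≤ i and i ≤ u, r ≤ u. r = p, so p ≤ u.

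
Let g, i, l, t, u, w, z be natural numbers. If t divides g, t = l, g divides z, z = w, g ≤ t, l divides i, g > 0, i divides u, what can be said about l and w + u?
l divides w + u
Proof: Since t divides g and g > 0, t ≤ g. g ≤ t, so g = t. t = l, so g = l. From z = w and g divides z, g divides w. g = l, so l divides w. From l divides i and i divides u, l divides u. Since l divides w, l divides w + u.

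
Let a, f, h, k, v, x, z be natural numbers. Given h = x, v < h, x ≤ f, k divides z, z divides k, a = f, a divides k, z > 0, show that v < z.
h = x and v < h, so v < x. x ≤ f, so v < f. Because k divides z and z divides k, k = z. Since a = f and a divides k, f divides k. Since k = z, f divides z. Since z > 0, f ≤ z. Because v < f, v < z.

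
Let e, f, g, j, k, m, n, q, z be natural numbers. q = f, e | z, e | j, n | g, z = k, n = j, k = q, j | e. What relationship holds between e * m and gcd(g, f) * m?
e * m | gcd(g, f) * m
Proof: j | e and e | j, therefore j = e. Since n = j, n = e. n | g, so e | g. From z = k and k = q, z = q. Since e | z, e | q. Since q = f, e | f. Since e | g, e | gcd(g, f). Then e * m | gcd(g, f) * m.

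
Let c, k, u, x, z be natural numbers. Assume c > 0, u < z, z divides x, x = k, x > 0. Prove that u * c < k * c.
z divides x and x > 0, therefore z ≤ x. Since u < z, u < x. x = k, so u < k. Using c > 0, by multiplying by a positive, u * c < k * c.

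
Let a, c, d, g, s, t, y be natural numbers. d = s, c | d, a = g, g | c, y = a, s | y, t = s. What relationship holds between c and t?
c = t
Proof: y = a and a = g, therefore y = g. s | y, so s | g. From g | c, s | c. From d = s and c | d, c | s. Since s | c, s = c. From t = s, t = c. Then c = t.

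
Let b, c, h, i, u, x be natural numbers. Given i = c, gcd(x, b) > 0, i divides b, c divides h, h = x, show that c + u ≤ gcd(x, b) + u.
h = x and c divides h, so c divides x. Because i = c and i divides b, c divides b. From c divides x, c divides gcd(x, b). gcd(x, b) > 0, so c ≤ gcd(x, b). Then c + u ≤ gcd(x, b) + u.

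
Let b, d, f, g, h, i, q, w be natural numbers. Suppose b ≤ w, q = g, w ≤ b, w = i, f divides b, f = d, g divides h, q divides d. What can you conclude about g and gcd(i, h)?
g divides gcd(i, h)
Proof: Since q = g and q divides d, g divides d. b ≤ w and w ≤ b, thus b = w. f = d and f divides b, therefore d divides b. b = w, so d divides w. Since g divides d, g divides w. w = i, so g divides i. g divides h, so g divides gcd(i, h).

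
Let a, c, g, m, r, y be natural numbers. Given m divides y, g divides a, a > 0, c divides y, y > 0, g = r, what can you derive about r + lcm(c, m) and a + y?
r + lcm(c, m) ≤ a + y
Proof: g = r and g divides a, therefore r divides a. a > 0, so r ≤ a. c divides y and m divides y, thus lcm(c, m) divides y. Because y > 0, lcm(c, m) ≤ y. Since r ≤ a, r + lcm(c, m) ≤ a + y.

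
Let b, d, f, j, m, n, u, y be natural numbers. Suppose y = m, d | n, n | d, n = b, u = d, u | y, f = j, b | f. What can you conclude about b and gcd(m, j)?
b | gcd(m, j)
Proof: Because d | n and n | d, d = n. Since n = b, d = b. u = d and u | y, so d | y. Since d = b, b | y. y = m, so b | m. From f = j and b | f, b | j. Since b | m, b | gcd(m, j).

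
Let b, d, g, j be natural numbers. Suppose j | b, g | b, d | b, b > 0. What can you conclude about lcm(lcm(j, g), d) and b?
lcm(lcm(j, g), d) ≤ b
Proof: j | b and g | b, thus lcm(j, g) | b. d | b, so lcm(lcm(j, g), d) | b. Since b > 0, lcm(lcm(j, g), d) ≤ b.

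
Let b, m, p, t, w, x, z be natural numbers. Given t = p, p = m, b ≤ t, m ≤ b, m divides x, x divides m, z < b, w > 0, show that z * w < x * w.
Because t = p and p = m, t = m. b ≤ t, so b ≤ m. Since m ≤ b, b = m. m divides x and x divides m, hence m = x. Since b = m, b = x. z < b, so z < x. Combined with w > 0, by multiplying by a positive, z * w < x * w.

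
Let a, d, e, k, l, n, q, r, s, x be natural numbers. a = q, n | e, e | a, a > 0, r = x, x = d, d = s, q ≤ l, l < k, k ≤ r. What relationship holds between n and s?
n < s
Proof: n | e and e | a, therefore n | a. a > 0, so n ≤ a. Since a = q, n ≤ q. Because r = x and x = d, r = d. Since d = s, r = s. Since l < k and k ≤ r, l < r. q ≤ l, so q < r. From r = s, q < s. Since n ≤ q, n < s.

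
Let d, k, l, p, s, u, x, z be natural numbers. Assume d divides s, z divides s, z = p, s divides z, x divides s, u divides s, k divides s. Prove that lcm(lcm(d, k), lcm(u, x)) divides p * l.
s divides z and z divides s, so s = z. Since z = p, s = p. From d divides s and k divides s, lcm(d, k) divides s. u divides s and x divides s, hence lcm(u, x) divides s. Since lcm(d, k) divides s, lcm(lcm(d, k), lcm(u, x)) divides s. Since s = p, lcm(lcm(d, k), lcm(u, x)) divides p. Then lcm(lcm(d, k), lcm(u, x)) divides p * l.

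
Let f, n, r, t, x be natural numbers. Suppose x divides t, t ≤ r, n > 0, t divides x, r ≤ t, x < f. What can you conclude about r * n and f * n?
r * n < f * n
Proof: From t ≤ r and r ≤ t, t = r. x divides t and t divides x, thus x = t. x < f, so t < f. t = r, so r < f. Using n > 0 and multiplying by a positive, r * n < f * n.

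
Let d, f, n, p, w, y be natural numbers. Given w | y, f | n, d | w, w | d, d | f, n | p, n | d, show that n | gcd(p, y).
Because d | f and f | n, d | n. n | d, so d = n. Since w | d and d | w, w = d. Because w | y, d | y. d = n, so n | y. n | p, so n | gcd(p, y).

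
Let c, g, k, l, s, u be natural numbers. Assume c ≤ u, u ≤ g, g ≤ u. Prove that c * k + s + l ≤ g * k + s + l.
Because u ≤ g and g ≤ u, u = g. c ≤ u, so c ≤ g. By multiplying by a non-negative, c * k ≤ g * k. Then c * k + s ≤ g * k + s. Then c * k + s + l ≤ g * k + s + l.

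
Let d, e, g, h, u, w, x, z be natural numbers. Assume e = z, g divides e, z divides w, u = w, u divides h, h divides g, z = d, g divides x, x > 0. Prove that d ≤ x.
e = z and g divides e, so g divides z. From u = w and u divides h, w divides h. h divides g, so w divides g. Since z divides w, z divides g. Since g divides z, g = z. Since z = d, g = d. g divides x, so d divides x. Since x > 0, d ≤ x.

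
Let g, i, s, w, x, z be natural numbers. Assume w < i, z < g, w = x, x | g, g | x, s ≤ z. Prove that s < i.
s ≤ z and z < g, hence s < g. From x | g and g | x, x = g. From w = x, w = g. w < i, so g < i. s < g, so s < i.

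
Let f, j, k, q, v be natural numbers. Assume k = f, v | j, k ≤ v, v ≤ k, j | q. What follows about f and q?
f | q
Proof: Because v ≤ k and k ≤ v, v = k. Since k = f, v = f. From v | j and j | q, v | q. From v = f, f | q.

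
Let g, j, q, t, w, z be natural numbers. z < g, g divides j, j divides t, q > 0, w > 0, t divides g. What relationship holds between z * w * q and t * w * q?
z * w * q < t * w * q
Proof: g divides j and j divides t, hence g divides t. t divides g, so g = t. z < g, so z < t. Because w > 0, by multiplying by a positive, z * w < t * w. Since q > 0, by multiplying by a positive, z * w * q < t * w * q.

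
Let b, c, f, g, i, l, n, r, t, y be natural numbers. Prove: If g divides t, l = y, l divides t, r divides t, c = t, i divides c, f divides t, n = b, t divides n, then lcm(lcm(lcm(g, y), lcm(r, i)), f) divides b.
From l = y and l divides t, y divides t. Because g divides t, lcm(g, y) divides t. Because c = t and i divides c, i divides t. Since r divides t, lcm(r, i) divides t. Since lcm(g, y) divides t, lcm(lcm(g, y), lcm(r, i)) divides t. Since f divides t, lcm(lcm(lcm(g, y), lcm(r, i)), f) divides t. Because n = b and t divides n, t divides b. Since lcm(lcm(lcm(g, y), lcm(r, i)), f) divides t, lcm(lcm(lcm(g, y), lcm(r, i)), f) divides b.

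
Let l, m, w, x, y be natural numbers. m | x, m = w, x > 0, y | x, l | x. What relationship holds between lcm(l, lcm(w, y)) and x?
lcm(l, lcm(w, y)) ≤ x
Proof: Because m = w and m | x, w | x. Since y | x, lcm(w, y) | x. Since l | x, lcm(l, lcm(w, y)) | x. x > 0, so lcm(l, lcm(w, y)) ≤ x.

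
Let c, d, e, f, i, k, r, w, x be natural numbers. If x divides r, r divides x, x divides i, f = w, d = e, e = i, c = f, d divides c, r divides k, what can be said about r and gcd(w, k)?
r divides gcd(w, k)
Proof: x divides r and r divides x, so x = r. Since x divides i, r divides i. d = e and e = i, thus d = i. Since c = f and d divides c, d divides f. Since d = i, i divides f. Since f = w, i divides w. r divides i, so r divides w. r divides k, so r divides gcd(w, k).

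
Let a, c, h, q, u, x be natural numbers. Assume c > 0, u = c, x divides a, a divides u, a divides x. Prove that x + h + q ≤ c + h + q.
a divides x and x divides a, hence a = x. u = c and a divides u, hence a divides c. Since c > 0, a ≤ c. a = x, so x ≤ c. Then x + h ≤ c + h. Then x + h + q ≤ c + h + q.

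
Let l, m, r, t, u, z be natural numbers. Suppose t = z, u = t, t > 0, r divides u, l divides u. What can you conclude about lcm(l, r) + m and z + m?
lcm(l, r) + m ≤ z + m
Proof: From l divides u and r divides u, lcm(l, r) divides u. From u = t, lcm(l, r) divides t. t > 0, so lcm(l, r) ≤ t. t = z, so lcm(l, r) ≤ z. Then lcm(l, r) + m ≤ z + m.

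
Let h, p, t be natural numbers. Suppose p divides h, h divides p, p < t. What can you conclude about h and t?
h < t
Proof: Because p divides h and h divides p, p = h. Since p < t, h < t.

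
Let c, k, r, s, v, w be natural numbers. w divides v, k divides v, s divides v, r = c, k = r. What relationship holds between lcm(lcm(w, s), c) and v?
lcm(lcm(w, s), c) divides v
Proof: w divides v and s divides v, so lcm(w, s) divides v. k = r and r = c, therefore k = c. Since k divides v, c divides v. Because lcm(w, s) divides v, lcm(lcm(w, s), c) divides v.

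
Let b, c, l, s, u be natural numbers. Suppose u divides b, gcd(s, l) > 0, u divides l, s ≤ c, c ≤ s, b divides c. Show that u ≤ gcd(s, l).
From c ≤ s and s ≤ c, c = s. u divides b and b divides c, therefore u divides c. c = s, so u divides s. u divides l, so u divides gcd(s, l). gcd(s, l) > 0, so u ≤ gcd(s, l).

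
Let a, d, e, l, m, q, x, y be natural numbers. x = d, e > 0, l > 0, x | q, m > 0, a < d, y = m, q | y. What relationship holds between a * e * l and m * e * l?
a * e * l < m * e * l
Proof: Because x = d and x | q, d | q. Because y = m and q | y, q | m. Since d | q, d | m. m > 0, so d ≤ m. Since a < d, a < m. From e > 0, a * e < m * e. l > 0, so a * e * l < m * e * l.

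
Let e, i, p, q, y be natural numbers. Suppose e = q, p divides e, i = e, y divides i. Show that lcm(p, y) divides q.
i = e and y divides i, therefore y divides e. p divides e, so lcm(p, y) divides e. e = q, so lcm(p, y) divides q.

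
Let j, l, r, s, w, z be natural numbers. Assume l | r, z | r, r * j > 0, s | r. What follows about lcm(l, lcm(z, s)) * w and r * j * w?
lcm(l, lcm(z, s)) * w ≤ r * j * w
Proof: z | r and s | r, therefore lcm(z, s) | r. l | r, so lcm(l, lcm(z, s)) | r. Then lcm(l, lcm(z, s)) | r * j. Since r * j > 0, lcm(l, lcm(z, s)) ≤ r * j. Then lcm(l, lcm(z, s)) * w ≤ r * j * w.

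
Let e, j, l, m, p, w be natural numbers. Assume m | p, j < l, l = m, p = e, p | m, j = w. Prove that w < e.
m | p and p | m, hence m = p. From l = m, l = p. p = e, so l = e. j = w and j < l, therefore w < l. l = e, so w < e.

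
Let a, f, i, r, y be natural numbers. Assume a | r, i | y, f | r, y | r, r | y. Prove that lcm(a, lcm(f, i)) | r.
Since y | r and r | y, y = r. Since i | y, i | r. Since f | r, lcm(f, i) | r. Since a | r, lcm(a, lcm(f, i)) | r.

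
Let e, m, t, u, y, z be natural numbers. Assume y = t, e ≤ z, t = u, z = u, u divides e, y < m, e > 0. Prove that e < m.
From y = t and t = u, y = u. u divides e and e > 0, hence u ≤ e. Because z = u and e ≤ z, e ≤ u. u ≤ e, so u = e. y = u, so y = e. y < m, so e < m.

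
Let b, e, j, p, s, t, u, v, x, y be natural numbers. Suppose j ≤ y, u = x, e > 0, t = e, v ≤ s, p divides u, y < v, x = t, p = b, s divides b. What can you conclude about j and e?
j < e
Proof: From j ≤ y and y < v, j < v. Because u = x and x = t, u = t. p divides u, so p divides t. From p = b, b divides t. Since s divides b, s divides t. Since t = e, s divides e. e > 0, so s ≤ e. Since v ≤ s, v ≤ e. Since j < v, j < e.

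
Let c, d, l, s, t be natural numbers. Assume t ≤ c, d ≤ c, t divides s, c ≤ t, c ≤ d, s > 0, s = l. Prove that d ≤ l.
From t ≤ c and c ≤ t, t = c. Since c ≤ d and d ≤ c, c = d. Since t = c, t = d. t divides s and s > 0, therefore t ≤ s. Since s = l, t ≤ l. Since t = d, d ≤ l.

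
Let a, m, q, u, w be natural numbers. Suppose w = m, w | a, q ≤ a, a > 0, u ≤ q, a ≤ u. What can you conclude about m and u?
m ≤ u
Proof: From u ≤ q and q ≤ a, u ≤ a. a ≤ u, so a = u. Since w = m and w | a, m | a. a > 0, so m ≤ a. Since a = u, m ≤ u.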